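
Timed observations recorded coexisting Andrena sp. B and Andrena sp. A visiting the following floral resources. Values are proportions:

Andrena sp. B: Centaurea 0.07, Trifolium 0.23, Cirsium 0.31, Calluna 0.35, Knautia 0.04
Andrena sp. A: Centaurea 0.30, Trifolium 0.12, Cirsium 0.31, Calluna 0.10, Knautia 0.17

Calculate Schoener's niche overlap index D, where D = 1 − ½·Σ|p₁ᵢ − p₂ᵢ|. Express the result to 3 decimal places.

0.640

Σ|p₁ᵢ − p₂ᵢ| = 0.23 + 0.11 + 0.00 + 0.25 + 0.13 = 0.72
D = 1 − ½ × 0.72 = 1 − 0.360 = 0.64000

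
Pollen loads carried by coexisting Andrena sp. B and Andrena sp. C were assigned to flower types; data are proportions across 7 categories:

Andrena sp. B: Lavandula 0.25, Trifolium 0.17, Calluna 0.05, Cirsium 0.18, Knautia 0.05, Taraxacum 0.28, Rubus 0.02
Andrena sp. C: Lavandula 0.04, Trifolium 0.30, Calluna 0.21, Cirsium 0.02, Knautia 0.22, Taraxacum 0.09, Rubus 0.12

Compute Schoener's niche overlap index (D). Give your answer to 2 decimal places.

Σ|p₁ᵢ − p₂ᵢ| = 0.21 + 0.13 + 0.16 + 0.16 + 0.17 + 0.19 + 0.10 = 1.12
D = 1 − ½ × 1.12 = 1 − 0.560 = 0.4400

0.44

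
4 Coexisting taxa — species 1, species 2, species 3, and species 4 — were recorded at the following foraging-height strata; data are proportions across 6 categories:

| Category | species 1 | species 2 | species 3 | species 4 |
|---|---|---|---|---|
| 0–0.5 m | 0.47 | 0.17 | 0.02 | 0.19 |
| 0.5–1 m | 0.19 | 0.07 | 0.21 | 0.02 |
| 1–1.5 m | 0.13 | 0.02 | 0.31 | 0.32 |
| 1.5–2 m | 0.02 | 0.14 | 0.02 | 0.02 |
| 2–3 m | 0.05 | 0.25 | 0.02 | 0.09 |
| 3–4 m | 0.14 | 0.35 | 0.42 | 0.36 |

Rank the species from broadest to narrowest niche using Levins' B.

species 2 > species 4 > species 1 > species 3

Σp_1ᵢ² = 0.47² + 0.19² + 0.13² + 0.02² + 0.05² + 0.14² = 0.2209 + 0.0361 + 0.0169 + 0.0004 + 0.0025 + 0.0196 = 0.2964
B_1 = 1 / 0.2964 = 3.3738
Σp_2ᵢ² = 0.17² + 0.07² + 0.02² + 0.14² + 0.25² + 0.35² = 0.0289 + 0.0049 + 0.0004 + 0.0196 + 0.0625 + 0.1225 = 0.2388
B_2 = 1 / 0.2388 = 4.1876
Σp_3ᵢ² = 0.02² + 0.21² + 0.31² + 0.02² + 0.02² + 0.42² = 0.0004 + 0.0441 + 0.0961 + 0.0004 + 0.0004 + 0.1764 = 0.3178
B_3 = 1 / 0.3178 = 3.1466
Σp_4ᵢ² = 0.19² + 0.02² + 0.32² + 0.02² + 0.09² + 0.36² = 0.0361 + 0.0004 + 0.1024 + 0.0004 + 0.0081 + 0.1296 = 0.2770
B_4 = 1 / 0.2770 = 3.6101
Ranking by B (broadest → narrowest): species 2 (4.19) > species 4 (3.61) > species 1 (3.37) > species 3 (3.15)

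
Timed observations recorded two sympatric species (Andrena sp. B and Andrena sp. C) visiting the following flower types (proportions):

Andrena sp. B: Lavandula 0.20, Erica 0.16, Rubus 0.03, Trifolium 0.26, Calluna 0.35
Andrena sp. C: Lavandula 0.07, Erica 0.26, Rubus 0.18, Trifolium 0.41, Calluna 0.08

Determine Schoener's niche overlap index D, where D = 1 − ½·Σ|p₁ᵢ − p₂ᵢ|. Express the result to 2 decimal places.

0.60

Σ|p₁ᵢ − p₂ᵢ| = 0.13 + 0.10 + 0.15 + 0.15 + 0.27 = 0.80
D = 1 − ½ × 0.80 = 1 − 0.400 = 0.6000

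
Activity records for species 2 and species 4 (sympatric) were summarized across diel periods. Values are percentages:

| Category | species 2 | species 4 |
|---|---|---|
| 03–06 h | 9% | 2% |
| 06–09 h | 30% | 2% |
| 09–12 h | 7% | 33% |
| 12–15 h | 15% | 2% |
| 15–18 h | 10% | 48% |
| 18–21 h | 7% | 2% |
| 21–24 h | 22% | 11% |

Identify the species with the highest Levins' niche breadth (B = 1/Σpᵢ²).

Convert percentages to proportions (divide by 100).
Σp_2ᵢ² = 0.09² + 0.30² + 0.07² + 0.15² + 0.10² + 0.07² + 0.22² = 0.0081 + 0.0900 + 0.0049 + 0.0225 + 0.0100 + 0.0049 + 0.0484 = 0.1888
B_2 = 1 / 0.1888 = 5.2966
Σp_4ᵢ² = 0.02² + 0.02² + 0.33² + 0.02² + 0.48² + 0.02² + 0.11² = 0.0004 + 0.0004 + 0.1089 + 0.0004 + 0.2304 + 0.0004 + 0.0121 = 0.3530
B_4 = 1 / 0.3530 = 2.8329
Highest B → broadest niche (most generalist): species 2 (B = 5.30).

species 2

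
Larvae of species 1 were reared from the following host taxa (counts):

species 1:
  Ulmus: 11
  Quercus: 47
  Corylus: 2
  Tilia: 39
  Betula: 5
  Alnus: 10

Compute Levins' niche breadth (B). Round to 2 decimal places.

3.27

Proportions for species 1 (n=114): 11/114=0.0965, 47/114=0.4123, 2/114=0.0175, 39/114=0.3421, 5/114=0.0439, 10/114=0.0877
Σpᵢ² = 0.0965² + 0.4123² + 0.0175² + 0.3421² + 0.0439² + 0.0877² = 0.009312 + 0.169991 + 0.000306 + 0.117032 + 0.001927 + 0.007691 = 0.306259
B = 1 / 0.306259 = 3.2652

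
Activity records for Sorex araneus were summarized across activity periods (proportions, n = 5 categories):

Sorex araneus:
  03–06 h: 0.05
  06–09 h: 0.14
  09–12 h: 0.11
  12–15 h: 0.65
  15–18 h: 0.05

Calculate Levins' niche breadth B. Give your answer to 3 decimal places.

Σpᵢ² = 0.05² + 0.14² + 0.11² + 0.65² + 0.05² = 0.0025 + 0.0196 + 0.0121 + 0.4225 + 0.0025 = 0.4592
B = 1 / 0.4592 = 2.17770

2.178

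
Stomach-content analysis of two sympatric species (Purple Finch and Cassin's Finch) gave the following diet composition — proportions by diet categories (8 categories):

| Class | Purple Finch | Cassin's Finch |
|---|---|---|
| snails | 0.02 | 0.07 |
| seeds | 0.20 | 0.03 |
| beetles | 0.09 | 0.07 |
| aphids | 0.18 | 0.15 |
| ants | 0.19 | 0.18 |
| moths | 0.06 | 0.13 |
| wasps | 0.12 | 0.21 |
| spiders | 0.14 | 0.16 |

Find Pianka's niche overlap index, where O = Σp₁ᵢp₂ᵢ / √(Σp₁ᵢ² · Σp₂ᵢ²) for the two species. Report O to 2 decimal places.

Σ p₁ᵢp₂ᵢ = 0.0014 + 0.0060 + 0.0063 + 0.0270 + 0.0342 + 0.0078 + 0.0252 + 0.0224 = 0.1303
Σp_1ᵢ² = 0.02² + 0.20² + 0.09² + 0.18² + 0.19² + 0.06² + 0.12² + 0.14² = 0.0004 + 0.0400 + 0.0081 + 0.0324 + 0.0361 + 0.0036 + 0.0144 + 0.0196 = 0.1546
Σp_2ᵢ² = 0.07² + 0.03² + 0.07² + 0.15² + 0.18² + 0.13² + 0.21² + 0.16² = 0.0049 + 0.0009 + 0.0049 + 0.0225 + 0.0324 + 0.0169 + 0.0441 + 0.0256 = 0.1522
O = 0.1303 / √(0.1546 × 0.1522) = 0.1303 / 0.15340 = 0.8494

0.85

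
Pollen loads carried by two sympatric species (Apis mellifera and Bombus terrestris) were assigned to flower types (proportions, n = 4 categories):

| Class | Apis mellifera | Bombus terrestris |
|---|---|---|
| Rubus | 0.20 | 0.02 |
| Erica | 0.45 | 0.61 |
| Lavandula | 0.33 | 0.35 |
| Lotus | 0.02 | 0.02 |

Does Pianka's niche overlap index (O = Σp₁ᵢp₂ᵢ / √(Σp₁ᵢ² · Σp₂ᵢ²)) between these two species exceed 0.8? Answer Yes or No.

Yes

Σ p₁ᵢp₂ᵢ = 0.0040 + 0.2745 + 0.1155 + 0.0004 = 0.3944
Σp_1ᵢ² = 0.20² + 0.45² + 0.33² + 0.02² = 0.0400 + 0.2025 + 0.1089 + 0.0004 = 0.3518
Σp_2ᵢ² = 0.02² + 0.61² + 0.35² + 0.02² = 0.0004 + 0.3721 + 0.1225 + 0.0004 = 0.4954
O = 0.3944 / √(0.3518 × 0.4954) = 0.3944 / 0.41747 = 0.9447
O = 0.9447 > 0.8 → Yes.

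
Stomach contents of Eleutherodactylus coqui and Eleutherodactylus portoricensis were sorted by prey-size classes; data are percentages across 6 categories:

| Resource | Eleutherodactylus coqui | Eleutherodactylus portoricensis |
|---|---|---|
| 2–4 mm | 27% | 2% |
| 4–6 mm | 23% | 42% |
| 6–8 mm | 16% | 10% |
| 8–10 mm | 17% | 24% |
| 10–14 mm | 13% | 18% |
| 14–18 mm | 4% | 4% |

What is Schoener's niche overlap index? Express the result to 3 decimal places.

Convert percentages to proportions (divide by 100).
Σ|p₁ᵢ − p₂ᵢ| = 0.25 + 0.19 + 0.06 + 0.07 + 0.05 + 0.00 = 0.62
D = 1 − ½ × 0.62 = 1 − 0.310 = 0.69000

0.690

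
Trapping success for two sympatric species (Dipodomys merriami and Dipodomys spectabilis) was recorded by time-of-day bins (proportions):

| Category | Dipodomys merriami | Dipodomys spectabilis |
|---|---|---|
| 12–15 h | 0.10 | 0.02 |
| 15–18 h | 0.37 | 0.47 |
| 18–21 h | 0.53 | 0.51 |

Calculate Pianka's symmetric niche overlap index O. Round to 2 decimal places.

0.98

Σ p₁ᵢp₂ᵢ = 0.0020 + 0.1739 + 0.2703 = 0.4462
Σp_1ᵢ² = 0.10² + 0.37² + 0.53² = 0.0100 + 0.1369 + 0.2809 = 0.4278
Σp_2ᵢ² = 0.02² + 0.47² + 0.51² = 0.0004 + 0.2209 + 0.2601 = 0.4814
O = 0.4462 / √(0.4278 × 0.4814) = 0.4462 / 0.45381 = 0.9832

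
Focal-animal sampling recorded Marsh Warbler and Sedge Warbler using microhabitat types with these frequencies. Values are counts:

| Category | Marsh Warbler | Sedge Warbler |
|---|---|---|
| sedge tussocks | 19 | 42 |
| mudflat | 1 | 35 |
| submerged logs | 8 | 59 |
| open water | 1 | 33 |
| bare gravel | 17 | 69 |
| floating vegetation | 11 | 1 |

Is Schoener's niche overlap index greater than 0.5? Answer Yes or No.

Yes

Proportions for Marsh Warbler (n=57): 19/57=0.3333, 1/57=0.0175, 8/57=0.1404, 1/57=0.0175, 17/57=0.2982, 11/57=0.1930
Proportions for Sedge Warbler (n=239): 42/239=0.1757, 35/239=0.1464, 59/239=0.2469, 33/239=0.1381, 69/239=0.2887, 1/239=0.0042
Σ|p₁ᵢ − p₂ᵢ| = 0.1576 + 0.1289 + 0.1065 + 0.1206 + 0.0095 + 0.1888 = 0.7119
D = 1 − ½ × 0.7119 = 1 − 0.35595 = 0.64405
D = 0.64405 > 0.5 → Yes.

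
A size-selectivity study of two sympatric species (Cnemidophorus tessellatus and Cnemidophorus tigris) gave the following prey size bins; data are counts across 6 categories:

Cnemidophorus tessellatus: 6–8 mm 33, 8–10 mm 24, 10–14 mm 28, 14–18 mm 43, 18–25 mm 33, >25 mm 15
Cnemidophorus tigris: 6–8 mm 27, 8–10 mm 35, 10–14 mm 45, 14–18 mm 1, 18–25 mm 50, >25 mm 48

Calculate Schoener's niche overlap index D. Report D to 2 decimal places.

0.70

Proportions for Cnemidophorus tessellatus (n=176): 33/176=0.1875, 24/176=0.1364, 28/176=0.1591, 43/176=0.2443, 33/176=0.1875, 15/176=0.0852
Proportions for Cnemidophorus tigris (n=206): 27/206=0.1311, 35/206=0.1699, 45/206=0.2184, 1/206=0.0049, 50/206=0.2427, 48/206=0.2330
Σ|p₁ᵢ − p₂ᵢ| = 0.0564 + 0.0335 + 0.0593 + 0.2394 + 0.0552 + 0.1478 = 0.5916
D = 1 − ½ × 0.5916 = 1 − 0.29580 = 0.70420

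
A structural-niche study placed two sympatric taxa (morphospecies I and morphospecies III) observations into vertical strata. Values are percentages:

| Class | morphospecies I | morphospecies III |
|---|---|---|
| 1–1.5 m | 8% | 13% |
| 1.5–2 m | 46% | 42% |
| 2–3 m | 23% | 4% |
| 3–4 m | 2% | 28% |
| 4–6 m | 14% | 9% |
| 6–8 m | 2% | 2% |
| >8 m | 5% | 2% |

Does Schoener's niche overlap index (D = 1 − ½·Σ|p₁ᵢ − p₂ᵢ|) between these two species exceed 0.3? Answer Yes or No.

Yes

Convert percentages to proportions (divide by 100).
Σ|p₁ᵢ − p₂ᵢ| = 0.05 + 0.04 + 0.19 + 0.26 + 0.05 + 0.00 + 0.03 = 0.62
D = 1 − ½ × 0.62 = 1 − 0.310 = 0.6900
D = 0.6900 > 0.3 → Yes.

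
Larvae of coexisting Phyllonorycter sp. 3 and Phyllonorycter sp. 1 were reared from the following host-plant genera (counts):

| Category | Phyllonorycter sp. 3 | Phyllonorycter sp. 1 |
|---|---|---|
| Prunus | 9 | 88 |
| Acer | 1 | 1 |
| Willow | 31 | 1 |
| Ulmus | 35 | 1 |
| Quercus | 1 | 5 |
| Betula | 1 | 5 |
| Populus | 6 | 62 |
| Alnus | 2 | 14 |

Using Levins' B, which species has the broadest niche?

Proportions for Phyllonorycter sp. 3 (n=86): 9/86=0.1047, 1/86=0.0116, 31/86=0.3605, 35/86=0.4070, 1/86=0.0116, 1/86=0.0116, 6/86=0.0698, 2/86=0.0233
Proportions for Phyllonorycter sp. 1 (n=177): 88/177=0.4972, 1/177=0.0056, 1/177=0.0056, 1/177=0.0056, 5/177=0.0282, 5/177=0.0282, 62/177=0.3503, 14/177=0.0791
Σp_3ᵢ² = 0.1047² + 0.0116² + 0.3605² + 0.4070² + 0.0116² + 0.0116² + 0.0698² + 0.0233² = 0.010962 + 0.000135 + 0.129960 + 0.165649 + 0.000135 + 0.000135 + 0.004872 + 0.000543 = 0.312391
B_3 = 1 / 0.312391 = 3.2011
Σp_1ᵢ² = 0.4972² + 0.0056² + 0.0056² + 0.0056² + 0.0282² + 0.0282² + 0.3503² + 0.0791² = 0.247208 + 0.000031 + 0.000031 + 0.000031 + 0.000795 + 0.000795 + 0.122710 + 0.006257 = 0.377858
B_1 = 1 / 0.377858 = 2.6465
Highest B → broadest niche (most generalist): Phyllonorycter sp. 3 (B = 3.20).

Phyllonorycter sp. 3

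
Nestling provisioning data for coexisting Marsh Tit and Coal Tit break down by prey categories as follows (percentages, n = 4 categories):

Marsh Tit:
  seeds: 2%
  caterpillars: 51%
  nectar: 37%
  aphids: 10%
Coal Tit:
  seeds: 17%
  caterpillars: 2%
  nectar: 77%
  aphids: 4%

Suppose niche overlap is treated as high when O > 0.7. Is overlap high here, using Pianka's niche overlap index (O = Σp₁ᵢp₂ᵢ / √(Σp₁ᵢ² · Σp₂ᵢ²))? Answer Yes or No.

Convert percentages to proportions (divide by 100).
Σ p₁ᵢp₂ᵢ = 0.0034 + 0.0102 + 0.2849 + 0.0040 = 0.3025
Σp_1ᵢ² = 0.02² + 0.51² + 0.37² + 0.10² = 0.0004 + 0.2601 + 0.1369 + 0.0100 = 0.4074
Σp_2ᵢ² = 0.17² + 0.02² + 0.77² + 0.04² = 0.0289 + 0.0004 + 0.5929 + 0.0016 = 0.6238
O = 0.3025 / √(0.4074 × 0.6238) = 0.3025 / 0.50412 = 0.6001
O = 0.6001 < 0.7 → No.

No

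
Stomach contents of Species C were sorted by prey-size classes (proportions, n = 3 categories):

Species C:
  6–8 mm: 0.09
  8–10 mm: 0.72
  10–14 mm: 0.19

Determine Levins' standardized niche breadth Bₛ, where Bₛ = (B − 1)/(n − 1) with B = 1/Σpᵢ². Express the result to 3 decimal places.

0.389

Σpᵢ² = 0.09² + 0.72² + 0.19² = 0.0081 + 0.5184 + 0.0361 = 0.5626
B = 1 / 0.5626 = 1.77746
Bₛ = (B − 1)/(n − 1) = (1.77746 − 1)/(3 − 1) = 0.77746/2 = 0.38873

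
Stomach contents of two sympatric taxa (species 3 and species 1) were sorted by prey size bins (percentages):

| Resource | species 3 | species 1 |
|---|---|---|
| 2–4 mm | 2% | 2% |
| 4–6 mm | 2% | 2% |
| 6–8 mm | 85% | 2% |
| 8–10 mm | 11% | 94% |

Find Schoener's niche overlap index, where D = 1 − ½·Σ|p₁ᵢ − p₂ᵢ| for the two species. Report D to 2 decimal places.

0.17

Convert percentages to proportions (divide by 100).
Σ|p₁ᵢ − p₂ᵢ| = 0.00 + 0.00 + 0.83 + 0.83 = 1.66
D = 1 − ½ × 1.66 = 1 − 0.830 = 0.1700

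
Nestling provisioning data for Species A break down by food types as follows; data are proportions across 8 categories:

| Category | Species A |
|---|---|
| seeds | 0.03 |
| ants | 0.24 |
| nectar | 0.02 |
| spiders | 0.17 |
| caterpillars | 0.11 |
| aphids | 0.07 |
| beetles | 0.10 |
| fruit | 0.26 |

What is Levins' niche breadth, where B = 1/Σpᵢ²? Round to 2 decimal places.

Σpᵢ² = 0.03² + 0.24² + 0.02² + 0.17² + 0.11² + 0.07² + 0.10² + 0.26² = 0.0009 + 0.0576 + 0.0004 + 0.0289 + 0.0121 + 0.0049 + 0.0100 + 0.0676 = 0.1824
B = 1 / 0.1824 = 5.4825

5.48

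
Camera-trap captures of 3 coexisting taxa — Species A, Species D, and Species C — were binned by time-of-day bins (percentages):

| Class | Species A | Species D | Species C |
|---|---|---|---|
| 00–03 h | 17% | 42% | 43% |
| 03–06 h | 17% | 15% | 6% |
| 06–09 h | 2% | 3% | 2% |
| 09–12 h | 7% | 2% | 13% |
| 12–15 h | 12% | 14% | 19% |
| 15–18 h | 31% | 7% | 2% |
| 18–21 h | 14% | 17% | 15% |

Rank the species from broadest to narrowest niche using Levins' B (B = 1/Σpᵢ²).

Species A > Species D > Species C

Convert percentages to proportions (divide by 100).
Σp_Aᵢ² = 0.17² + 0.17² + 0.02² + 0.07² + 0.12² + 0.31² + 0.14² = 0.0289 + 0.0289 + 0.0004 + 0.0049 + 0.0144 + 0.0961 + 0.0196 = 0.1932
B_A = 1 / 0.1932 = 5.1760
Σp_Dᵢ² = 0.42² + 0.15² + 0.03² + 0.02² + 0.14² + 0.07² + 0.17² = 0.1764 + 0.0225 + 0.0009 + 0.0004 + 0.0196 + 0.0049 + 0.0289 = 0.2536
B_D = 1 / 0.2536 = 3.9432
Σp_Cᵢ² = 0.43² + 0.06² + 0.02² + 0.13² + 0.19² + 0.02² + 0.15² = 0.1849 + 0.0036 + 0.0004 + 0.0169 + 0.0361 + 0.0004 + 0.0225 = 0.2648
B_C = 1 / 0.2648 = 3.7764
Ranking by B (broadest → narrowest): Species A (5.18) > Species D (3.94) > Species C (3.78)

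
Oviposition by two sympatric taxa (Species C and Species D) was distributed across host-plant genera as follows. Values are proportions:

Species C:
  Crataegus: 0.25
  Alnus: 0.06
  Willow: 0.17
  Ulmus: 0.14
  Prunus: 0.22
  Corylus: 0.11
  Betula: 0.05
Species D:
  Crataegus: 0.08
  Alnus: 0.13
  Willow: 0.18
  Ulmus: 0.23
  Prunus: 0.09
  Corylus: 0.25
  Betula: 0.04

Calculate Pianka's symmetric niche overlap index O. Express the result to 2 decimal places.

Σ p₁ᵢp₂ᵢ = 0.0200 + 0.0078 + 0.0306 + 0.0322 + 0.0198 + 0.0275 + 0.0020 = 0.1399
Σp_1ᵢ² = 0.25² + 0.06² + 0.17² + 0.14² + 0.22² + 0.11² + 0.05² = 0.0625 + 0.0036 + 0.0289 + 0.0196 + 0.0484 + 0.0121 + 0.0025 = 0.1776
Σp_2ᵢ² = 0.08² + 0.13² + 0.18² + 0.23² + 0.09² + 0.25² + 0.04² = 0.0064 + 0.0169 + 0.0324 + 0.0529 + 0.0081 + 0.0625 + 0.0016 = 0.1808
O = 0.1399 / √(0.1776 × 0.1808) = 0.1399 / 0.17919 = 0.7807

0.78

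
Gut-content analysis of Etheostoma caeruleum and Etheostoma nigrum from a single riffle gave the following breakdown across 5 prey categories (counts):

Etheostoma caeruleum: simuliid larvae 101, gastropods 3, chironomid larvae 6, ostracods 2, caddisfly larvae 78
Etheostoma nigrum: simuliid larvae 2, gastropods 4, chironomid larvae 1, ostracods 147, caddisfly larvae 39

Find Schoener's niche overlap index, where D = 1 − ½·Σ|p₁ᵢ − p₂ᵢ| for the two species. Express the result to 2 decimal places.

0.24

Proportions for Etheostoma caeruleum (n=190): 101/190=0.5316, 3/190=0.0158, 6/190=0.0316, 2/190=0.0105, 78/190=0.4105
Proportions for Etheostoma nigrum (n=193): 2/193=0.0104, 4/193=0.0207, 1/193=0.0052, 147/193=0.7617, 39/193=0.2021
Σ|p₁ᵢ − p₂ᵢ| = 0.5212 + 0.0049 + 0.0264 + 0.7512 + 0.2084 = 1.5121
D = 1 − ½ × 1.5121 = 1 − 0.75605 = 0.24395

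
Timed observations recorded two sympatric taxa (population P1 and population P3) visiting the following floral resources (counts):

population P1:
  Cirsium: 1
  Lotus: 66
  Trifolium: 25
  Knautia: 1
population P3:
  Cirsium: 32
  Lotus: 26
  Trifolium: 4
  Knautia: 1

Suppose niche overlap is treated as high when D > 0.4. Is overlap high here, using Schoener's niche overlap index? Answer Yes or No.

Yes

Proportions for population P1 (n=93): 1/93=0.0108, 66/93=0.7097, 25/93=0.2688, 1/93=0.0108
Proportions for population P3 (n=63): 32/63=0.5079, 26/63=0.4127, 4/63=0.0635, 1/63=0.0159
Σ|p₁ᵢ − p₂ᵢ| = 0.4971 + 0.2970 + 0.2053 + 0.0051 = 1.0045
D = 1 − ½ × 1.0045 = 1 − 0.50225 = 0.49775
D = 0.49775 > 0.4 → Yes.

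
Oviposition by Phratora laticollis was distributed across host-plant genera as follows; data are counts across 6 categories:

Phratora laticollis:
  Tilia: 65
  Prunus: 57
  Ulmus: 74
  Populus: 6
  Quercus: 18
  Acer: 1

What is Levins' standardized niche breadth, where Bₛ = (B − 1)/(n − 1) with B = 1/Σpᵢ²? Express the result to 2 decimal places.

Proportions for Phratora laticollis (n=221): 65/221=0.2941, 57/221=0.2579, 74/221=0.3348, 6/221=0.0271, 18/221=0.0814, 1/221=0.0045
Σpᵢ² = 0.2941² + 0.2579² + 0.3348² + 0.0271² + 0.0814² + 0.0045² = 0.086495 + 0.066512 + 0.112091 + 0.000734 + 0.006626 + 0.000020 = 0.272478
B = 1 / 0.272478 = 3.6700
Bₛ = (B − 1)/(n − 1) = (3.6700 − 1)/(6 − 1) = 2.6700/5 = 0.5340

0.53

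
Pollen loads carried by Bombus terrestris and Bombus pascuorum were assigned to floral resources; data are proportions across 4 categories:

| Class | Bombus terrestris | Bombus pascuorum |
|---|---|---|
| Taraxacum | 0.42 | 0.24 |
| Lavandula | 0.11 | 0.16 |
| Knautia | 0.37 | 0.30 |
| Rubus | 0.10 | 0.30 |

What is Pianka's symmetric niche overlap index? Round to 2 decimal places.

Σ p₁ᵢp₂ᵢ = 0.1008 + 0.0176 + 0.1110 + 0.0300 = 0.2594
Σp_1ᵢ² = 0.42² + 0.11² + 0.37² + 0.10² = 0.1764 + 0.0121 + 0.1369 + 0.0100 = 0.3354
Σp_2ᵢ² = 0.24² + 0.16² + 0.30² + 0.30² = 0.0576 + 0.0256 + 0.0900 + 0.0900 = 0.2632
O = 0.2594 / √(0.3354 × 0.2632) = 0.2594 / 0.29711 = 0.8731

0.87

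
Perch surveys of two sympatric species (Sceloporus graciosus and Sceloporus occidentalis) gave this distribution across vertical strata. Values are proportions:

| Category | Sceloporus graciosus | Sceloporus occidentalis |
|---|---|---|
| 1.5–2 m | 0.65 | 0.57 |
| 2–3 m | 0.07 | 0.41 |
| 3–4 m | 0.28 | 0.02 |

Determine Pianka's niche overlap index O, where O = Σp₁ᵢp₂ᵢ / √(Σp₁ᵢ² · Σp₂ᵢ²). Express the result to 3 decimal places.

Σ p₁ᵢp₂ᵢ = 0.3705 + 0.0287 + 0.0056 = 0.4048
Σp_1ᵢ² = 0.65² + 0.07² + 0.28² = 0.4225 + 0.0049 + 0.0784 = 0.5058
Σp_2ᵢ² = 0.57² + 0.41² + 0.02² = 0.3249 + 0.1681 + 0.0004 = 0.4934
O = 0.4048 / √(0.5058 × 0.4934) = 0.4048 / 0.499562 = 0.81031

0.810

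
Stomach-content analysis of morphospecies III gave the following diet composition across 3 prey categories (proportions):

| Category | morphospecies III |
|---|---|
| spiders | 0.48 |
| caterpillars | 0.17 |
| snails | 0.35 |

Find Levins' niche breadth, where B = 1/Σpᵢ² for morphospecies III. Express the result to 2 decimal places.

2.62

Σpᵢ² = 0.48² + 0.17² + 0.35² = 0.2304 + 0.0289 + 0.1225 = 0.3818
B = 1 / 0.3818 = 2.6192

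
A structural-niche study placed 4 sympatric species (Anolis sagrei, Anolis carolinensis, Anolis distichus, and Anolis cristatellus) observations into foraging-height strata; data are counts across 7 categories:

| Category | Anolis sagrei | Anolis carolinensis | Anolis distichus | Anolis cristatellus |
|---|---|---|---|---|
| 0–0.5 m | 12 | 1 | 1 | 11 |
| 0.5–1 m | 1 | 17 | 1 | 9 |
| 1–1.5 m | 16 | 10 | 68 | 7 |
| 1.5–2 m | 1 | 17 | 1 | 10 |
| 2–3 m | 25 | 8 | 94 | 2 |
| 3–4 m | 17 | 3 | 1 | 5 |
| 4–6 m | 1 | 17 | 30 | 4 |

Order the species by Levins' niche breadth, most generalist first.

Anolis cristatellus > Anolis carolinensis > Anolis sagrei > Anolis distichus

Proportions for Anolis sagrei (n=73): 12/73=0.1644, 1/73=0.0137, 16/73=0.2192, 1/73=0.0137, 25/73=0.3425, 17/73=0.2329, 1/73=0.0137
Proportions for Anolis carolinensis (n=73): 1/73=0.0137, 17/73=0.2329, 10/73=0.1370, 17/73=0.2329, 8/73=0.1096, 3/73=0.0411, 17/73=0.2329
Proportions for Anolis distichus (n=196): 1/196=0.0051, 1/196=0.0051, 68/196=0.3469, 1/196=0.0051, 94/196=0.4796, 1/196=0.0051, 30/196=0.1531
Proportions for Anolis cristatellus (n=48): 11/48=0.2292, 9/48=0.1875, 7/48=0.1458, 10/48=0.2083, 2/48=0.0417, 5/48=0.1042, 4/48=0.0833
Σp_sagrᵢ² = 0.1644² + 0.0137² + 0.2192² + 0.0137² + 0.3425² + 0.2329² + 0.0137² = 0.027027 + 0.000188 + 0.048049 + 0.000188 + 0.117306 + 0.054242 + 0.000188 = 0.247188
B_sagr = 1 / 0.247188 = 4.0455
Σp_caroᵢ² = 0.0137² + 0.2329² + 0.1370² + 0.2329² + 0.1096² + 0.0411² + 0.2329² = 0.000188 + 0.054242 + 0.018769 + 0.054242 + 0.012012 + 0.001689 + 0.054242 = 0.195384
B_caro = 1 / 0.195384 = 5.1181
Σp_distᵢ² = 0.0051² + 0.0051² + 0.3469² + 0.0051² + 0.4796² + 0.0051² + 0.1531² = 0.000026 + 0.000026 + 0.120340 + 0.000026 + 0.230016 + 0.000026 + 0.023440 = 0.373900
B_dist = 1 / 0.373900 = 2.6745
Σp_crisᵢ² = 0.2292² + 0.1875² + 0.1458² + 0.2083² + 0.0417² + 0.1042² + 0.0833² = 0.052533 + 0.035156 + 0.021258 + 0.043389 + 0.001739 + 0.010858 + 0.006939 = 0.171872
B_cris = 1 / 0.171872 = 5.8183
Ranking by B (broadest → narrowest): Anolis cristatellus (5.82) > Anolis carolinensis (5.12) > Anolis sagrei (4.05) > Anolis distichus (2.67)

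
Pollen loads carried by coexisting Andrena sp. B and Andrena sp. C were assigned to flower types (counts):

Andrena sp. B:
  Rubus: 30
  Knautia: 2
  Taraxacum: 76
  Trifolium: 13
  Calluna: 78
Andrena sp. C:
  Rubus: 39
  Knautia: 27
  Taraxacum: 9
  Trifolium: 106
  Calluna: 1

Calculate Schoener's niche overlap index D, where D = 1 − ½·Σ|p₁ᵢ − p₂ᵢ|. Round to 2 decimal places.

Proportions for Andrena sp. B (n=199): 30/199=0.1508, 2/199=0.0101, 76/199=0.3819, 13/199=0.0653, 78/199=0.3920
Proportions for Andrena sp. C (n=182): 39/182=0.2143, 27/182=0.1484, 9/182=0.0495, 106/182=0.5824, 1/182=0.0055
Σ|p₁ᵢ − p₂ᵢ| = 0.0635 + 0.1383 + 0.3324 + 0.5171 + 0.3865 = 1.4378
D = 1 − ½ × 1.4378 = 1 − 0.71890 = 0.28110

0.28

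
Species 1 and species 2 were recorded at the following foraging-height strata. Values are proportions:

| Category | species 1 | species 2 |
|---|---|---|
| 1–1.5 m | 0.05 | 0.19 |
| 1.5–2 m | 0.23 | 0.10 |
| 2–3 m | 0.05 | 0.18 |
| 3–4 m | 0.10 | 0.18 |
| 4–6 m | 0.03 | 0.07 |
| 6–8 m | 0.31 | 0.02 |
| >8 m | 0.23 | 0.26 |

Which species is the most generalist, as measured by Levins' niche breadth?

Σp_1ᵢ² = 0.05² + 0.23² + 0.05² + 0.10² + 0.03² + 0.31² + 0.23² = 0.0025 + 0.0529 + 0.0025 + 0.0100 + 0.0009 + 0.0961 + 0.0529 = 0.2178
B_1 = 1 / 0.2178 = 4.5914
Σp_2ᵢ² = 0.19² + 0.10² + 0.18² + 0.18² + 0.07² + 0.02² + 0.26² = 0.0361 + 0.0100 + 0.0324 + 0.0324 + 0.0049 + 0.0004 + 0.0676 = 0.1838
B_2 = 1 / 0.1838 = 5.4407
Highest B → broadest niche (most generalist): species 2 (B = 5.44).

species 2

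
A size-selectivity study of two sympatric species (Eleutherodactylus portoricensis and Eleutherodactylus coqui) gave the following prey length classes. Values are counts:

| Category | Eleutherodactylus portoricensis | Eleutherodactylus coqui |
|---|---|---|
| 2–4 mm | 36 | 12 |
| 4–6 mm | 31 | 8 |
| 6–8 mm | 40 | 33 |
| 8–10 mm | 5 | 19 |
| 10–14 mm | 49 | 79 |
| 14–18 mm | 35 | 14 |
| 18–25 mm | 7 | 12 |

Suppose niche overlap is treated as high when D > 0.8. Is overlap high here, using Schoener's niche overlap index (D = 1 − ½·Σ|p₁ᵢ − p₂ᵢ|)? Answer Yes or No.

Proportions for Eleutherodactylus portoricensis (n=203): 36/203=0.1773, 31/203=0.1527, 40/203=0.1970, 5/203=0.0246, 49/203=0.2414, 35/203=0.1724, 7/203=0.0345
Proportions for Eleutherodactylus coqui (n=177): 12/177=0.0678, 8/177=0.0452, 33/177=0.1864, 19/177=0.1073, 79/177=0.4463, 14/177=0.0791, 12/177=0.0678
Σ|p₁ᵢ − p₂ᵢ| = 0.1095 + 0.1075 + 0.0106 + 0.0827 + 0.2049 + 0.0933 + 0.0333 = 0.6418
D = 1 − ½ × 0.6418 = 1 − 0.32090 = 0.67910
D = 0.67910 < 0.8 → No.

No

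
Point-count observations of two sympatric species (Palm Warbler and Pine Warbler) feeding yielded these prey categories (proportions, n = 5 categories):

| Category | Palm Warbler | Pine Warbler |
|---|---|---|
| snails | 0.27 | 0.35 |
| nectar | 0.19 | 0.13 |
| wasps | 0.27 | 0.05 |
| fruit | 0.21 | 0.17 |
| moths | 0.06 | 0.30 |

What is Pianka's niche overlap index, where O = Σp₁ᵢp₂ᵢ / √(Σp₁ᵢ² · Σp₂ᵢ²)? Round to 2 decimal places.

0.76

Σ p₁ᵢp₂ᵢ = 0.0945 + 0.0247 + 0.0135 + 0.0357 + 0.0180 = 0.1864
Σp_1ᵢ² = 0.27² + 0.19² + 0.27² + 0.21² + 0.06² = 0.0729 + 0.0361 + 0.0729 + 0.0441 + 0.0036 = 0.2296
Σp_2ᵢ² = 0.35² + 0.13² + 0.05² + 0.17² + 0.30² = 0.1225 + 0.0169 + 0.0025 + 0.0289 + 0.0900 = 0.2608
O = 0.1864 / √(0.2296 × 0.2608) = 0.1864 / 0.24470 = 0.7617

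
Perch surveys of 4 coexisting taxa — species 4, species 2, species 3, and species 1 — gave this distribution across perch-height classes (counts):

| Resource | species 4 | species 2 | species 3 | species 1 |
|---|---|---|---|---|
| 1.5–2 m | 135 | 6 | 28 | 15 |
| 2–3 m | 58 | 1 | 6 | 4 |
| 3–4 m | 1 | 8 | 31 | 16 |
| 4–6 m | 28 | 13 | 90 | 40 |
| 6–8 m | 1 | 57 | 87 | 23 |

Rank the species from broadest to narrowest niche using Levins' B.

species 1 > species 3 > species 4 > species 2

Proportions for species 4 (n=223): 135/223=0.6054, 58/223=0.2601, 1/223=0.0045, 28/223=0.1256, 1/223=0.0045
Proportions for species 2 (n=85): 6/85=0.0706, 1/85=0.0118, 8/85=0.0941, 13/85=0.1529, 57/85=0.6706
Proportions for species 3 (n=242): 28/242=0.1157, 6/242=0.0248, 31/242=0.1281, 90/242=0.3719, 87/242=0.3595
Proportions for species 1 (n=98): 15/98=0.1531, 4/98=0.0408, 16/98=0.1633, 40/98=0.4082, 23/98=0.2347
Σp_4ᵢ² = 0.6054² + 0.2601² + 0.0045² + 0.1256² + 0.0045² = 0.366509 + 0.067652 + 0.000020 + 0.015775 + 0.000020 = 0.449976
B_4 = 1 / 0.449976 = 2.2223
Σp_2ᵢ² = 0.0706² + 0.0118² + 0.0941² + 0.1529² + 0.6706² = 0.004984 + 0.000139 + 0.008855 + 0.023378 + 0.449704 = 0.487060
B_2 = 1 / 0.487060 = 2.0531
Σp_3ᵢ² = 0.1157² + 0.0248² + 0.1281² + 0.3719² + 0.3595² = 0.013386 + 0.000615 + 0.016410 + 0.138310 + 0.129240 = 0.297961
B_3 = 1 / 0.297961 = 3.3561
Σp_1ᵢ² = 0.1531² + 0.0408² + 0.1633² + 0.4082² + 0.2347² = 0.023440 + 0.001665 + 0.026667 + 0.166627 + 0.055084 = 0.273483
B_1 = 1 / 0.273483 = 3.6565
Ranking by B (broadest → narrowest): species 1 (3.66) > species 3 (3.36) > species 4 (2.22) > species 2 (2.05)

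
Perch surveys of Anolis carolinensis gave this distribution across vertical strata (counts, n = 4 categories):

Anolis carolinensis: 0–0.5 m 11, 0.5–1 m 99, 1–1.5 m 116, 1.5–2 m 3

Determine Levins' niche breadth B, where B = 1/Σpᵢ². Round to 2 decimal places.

Proportions for Anolis carolinensis (n=229): 11/229=0.0480, 99/229=0.4323, 116/229=0.5066, 3/229=0.0131
Σpᵢ² = 0.0480² + 0.4323² + 0.5066² + 0.0131² = 0.002304 + 0.186883 + 0.256644 + 0.000172 = 0.446003
B = 1 / 0.446003 = 2.2421

2.24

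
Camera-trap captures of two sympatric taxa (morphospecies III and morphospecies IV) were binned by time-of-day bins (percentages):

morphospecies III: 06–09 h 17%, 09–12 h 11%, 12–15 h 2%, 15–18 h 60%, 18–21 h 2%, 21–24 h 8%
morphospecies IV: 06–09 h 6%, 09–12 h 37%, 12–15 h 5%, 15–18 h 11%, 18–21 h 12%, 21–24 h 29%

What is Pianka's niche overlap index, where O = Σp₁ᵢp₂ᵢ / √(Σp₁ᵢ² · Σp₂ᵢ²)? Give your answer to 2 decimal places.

0.45

Convert percentages to proportions (divide by 100).
Σ p₁ᵢp₂ᵢ = 0.0102 + 0.0407 + 0.0010 + 0.0660 + 0.0024 + 0.0232 = 0.1435
Σp_1ᵢ² = 0.17² + 0.11² + 0.02² + 0.60² + 0.02² + 0.08² = 0.0289 + 0.0121 + 0.0004 + 0.3600 + 0.0004 + 0.0064 = 0.4082
Σp_2ᵢ² = 0.06² + 0.37² + 0.05² + 0.11² + 0.12² + 0.29² = 0.0036 + 0.1369 + 0.0025 + 0.0121 + 0.0144 + 0.0841 = 0.2536
O = 0.1435 / √(0.4082 × 0.2536) = 0.1435 / 0.32174 = 0.4460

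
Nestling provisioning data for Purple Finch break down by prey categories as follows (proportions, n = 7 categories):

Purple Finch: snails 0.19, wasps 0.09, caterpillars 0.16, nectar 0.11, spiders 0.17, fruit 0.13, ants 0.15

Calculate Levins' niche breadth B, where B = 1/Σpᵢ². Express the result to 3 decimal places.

6.658

Σpᵢ² = 0.19² + 0.09² + 0.16² + 0.11² + 0.17² + 0.13² + 0.15² = 0.0361 + 0.0081 + 0.0256 + 0.0121 + 0.0289 + 0.0169 + 0.0225 = 0.1502
B = 1 / 0.1502 = 6.65779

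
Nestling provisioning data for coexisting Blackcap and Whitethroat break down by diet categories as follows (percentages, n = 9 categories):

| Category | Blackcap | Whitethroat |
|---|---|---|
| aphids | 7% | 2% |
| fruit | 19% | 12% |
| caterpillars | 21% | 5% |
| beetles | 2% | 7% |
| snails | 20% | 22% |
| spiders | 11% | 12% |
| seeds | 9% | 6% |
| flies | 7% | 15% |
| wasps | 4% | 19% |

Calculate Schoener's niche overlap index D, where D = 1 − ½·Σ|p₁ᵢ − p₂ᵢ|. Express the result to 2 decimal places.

Convert percentages to proportions (divide by 100).
Σ|p₁ᵢ − p₂ᵢ| = 0.05 + 0.07 + 0.16 + 0.05 + 0.02 + 0.01 + 0.03 + 0.08 + 0.15 = 0.62
D = 1 − ½ × 0.62 = 1 − 0.310 = 0.6900

0.69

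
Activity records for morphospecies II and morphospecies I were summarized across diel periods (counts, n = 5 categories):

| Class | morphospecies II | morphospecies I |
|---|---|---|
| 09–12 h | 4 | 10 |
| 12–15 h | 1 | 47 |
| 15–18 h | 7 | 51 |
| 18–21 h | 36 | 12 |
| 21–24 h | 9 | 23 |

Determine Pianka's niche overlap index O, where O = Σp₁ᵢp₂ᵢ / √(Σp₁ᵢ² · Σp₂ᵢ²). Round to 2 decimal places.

0.38

Proportions for morphospecies II (n=57): 4/57=0.0702, 1/57=0.0175, 7/57=0.1228, 36/57=0.6316, 9/57=0.1579
Proportions for morphospecies I (n=143): 10/143=0.0699, 47/143=0.3287, 51/143=0.3566, 12/143=0.0839, 23/143=0.1608
Σ p₁ᵢp₂ᵢ = 0.004907 + 0.005752 + 0.043790 + 0.052991 + 0.025390 = 0.132830
Σp_1ᵢ² = 0.0702² + 0.0175² + 0.1228² + 0.6316² + 0.1579² = 0.004928 + 0.000306 + 0.015080 + 0.398919 + 0.024932 = 0.444165
Σp_2ᵢ² = 0.0699² + 0.3287² + 0.3566² + 0.0839² + 0.1608² = 0.004886 + 0.108044 + 0.127164 + 0.007039 + 0.025857 = 0.272990
O = 0.132830 / √(0.444165 × 0.272990) = 0.132830 / 0.3482134 = 0.3815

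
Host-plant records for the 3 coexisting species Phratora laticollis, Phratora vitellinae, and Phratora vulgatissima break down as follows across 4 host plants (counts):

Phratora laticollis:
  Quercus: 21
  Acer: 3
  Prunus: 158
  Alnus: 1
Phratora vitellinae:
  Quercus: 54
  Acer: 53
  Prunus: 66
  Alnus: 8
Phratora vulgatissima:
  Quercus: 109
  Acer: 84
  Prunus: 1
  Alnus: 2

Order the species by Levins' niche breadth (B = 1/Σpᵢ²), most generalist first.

Proportions for Phratora laticollis (n=183): 21/183=0.1148, 3/183=0.0164, 158/183=0.8634, 1/183=0.0055
Proportions for Phratora vitellinae (n=181): 54/181=0.2983, 53/181=0.2928, 66/181=0.3646, 8/181=0.0442
Proportions for Phratora vulgatissima (n=196): 109/196=0.5561, 84/196=0.4286, 1/196=0.0051, 2/196=0.0102
Σp_latiᵢ² = 0.1148² + 0.0164² + 0.8634² + 0.0055² = 0.013179 + 0.000269 + 0.745460 + 0.000030 = 0.758938
B_lati = 1 / 0.758938 = 1.3176
Σp_viteᵢ² = 0.2983² + 0.2928² + 0.3646² + 0.0442² = 0.088983 + 0.085732 + 0.132933 + 0.001954 = 0.309602
B_vite = 1 / 0.309602 = 3.2300
Σp_vulgᵢ² = 0.5561² + 0.4286² + 0.0051² + 0.0102² = 0.309247 + 0.183698 + 0.000026 + 0.000104 = 0.493075
B_vulg = 1 / 0.493075 = 2.0281
Ranking by B (broadest → narrowest): Phratora vitellinae (3.23) > Phratora vulgatissima (2.03) > Phratora laticollis (1.32)

Phratora vitellinae > Phratora vulgatissima > Phratora laticollis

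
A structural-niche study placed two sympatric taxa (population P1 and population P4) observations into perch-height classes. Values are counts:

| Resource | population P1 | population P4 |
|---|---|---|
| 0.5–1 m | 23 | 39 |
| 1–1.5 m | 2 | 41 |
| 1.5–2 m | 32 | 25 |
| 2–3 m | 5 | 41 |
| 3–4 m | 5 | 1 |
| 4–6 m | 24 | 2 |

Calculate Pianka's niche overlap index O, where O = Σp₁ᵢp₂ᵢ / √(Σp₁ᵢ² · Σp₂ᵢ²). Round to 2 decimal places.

Proportions for population P1 (n=91): 23/91=0.2527, 2/91=0.0220, 32/91=0.3516, 5/91=0.0549, 5/91=0.0549, 24/91=0.2637
Proportions for population P4 (n=149): 39/149=0.2617, 41/149=0.2752, 25/149=0.1678, 41/149=0.2752, 1/149=0.0067, 2/149=0.0134
Σ p₁ᵢp₂ᵢ = 0.066132 + 0.006054 + 0.058998 + 0.015108 + 0.000368 + 0.003534 = 0.150194
Σp_1ᵢ² = 0.2527² + 0.0220² + 0.3516² + 0.0549² + 0.0549² + 0.2637² = 0.063857 + 0.000484 + 0.123623 + 0.003014 + 0.003014 + 0.069538 = 0.263530
Σp_2ᵢ² = 0.2617² + 0.2752² + 0.1678² + 0.2752² + 0.0067² + 0.0134² = 0.068487 + 0.075735 + 0.028157 + 0.075735 + 0.000045 + 0.000180 = 0.248339
O = 0.150194 / √(0.263530 × 0.248339) = 0.150194 / 0.2558218 = 0.5871

0.59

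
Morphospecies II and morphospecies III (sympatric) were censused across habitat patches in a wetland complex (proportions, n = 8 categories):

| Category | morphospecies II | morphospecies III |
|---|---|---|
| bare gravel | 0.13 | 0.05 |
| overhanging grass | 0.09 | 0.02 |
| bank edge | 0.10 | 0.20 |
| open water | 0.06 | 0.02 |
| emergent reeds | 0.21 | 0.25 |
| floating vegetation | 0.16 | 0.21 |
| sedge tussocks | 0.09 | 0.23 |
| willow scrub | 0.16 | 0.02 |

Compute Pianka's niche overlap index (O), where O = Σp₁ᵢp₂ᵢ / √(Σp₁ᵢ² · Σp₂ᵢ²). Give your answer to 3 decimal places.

0.821

Σ p₁ᵢp₂ᵢ = 0.0065 + 0.0018 + 0.0200 + 0.0012 + 0.0525 + 0.0336 + 0.0207 + 0.0032 = 0.1395
Σp_1ᵢ² = 0.13² + 0.09² + 0.10² + 0.06² + 0.21² + 0.16² + 0.09² + 0.16² = 0.0169 + 0.0081 + 0.0100 + 0.0036 + 0.0441 + 0.0256 + 0.0081 + 0.0256 = 0.1420
Σp_2ᵢ² = 0.05² + 0.02² + 0.20² + 0.02² + 0.25² + 0.21² + 0.23² + 0.02² = 0.0025 + 0.0004 + 0.0400 + 0.0004 + 0.0625 + 0.0441 + 0.0529 + 0.0004 = 0.2032
O = 0.1395 / √(0.1420 × 0.2032) = 0.1395 / 0.169866 = 0.82124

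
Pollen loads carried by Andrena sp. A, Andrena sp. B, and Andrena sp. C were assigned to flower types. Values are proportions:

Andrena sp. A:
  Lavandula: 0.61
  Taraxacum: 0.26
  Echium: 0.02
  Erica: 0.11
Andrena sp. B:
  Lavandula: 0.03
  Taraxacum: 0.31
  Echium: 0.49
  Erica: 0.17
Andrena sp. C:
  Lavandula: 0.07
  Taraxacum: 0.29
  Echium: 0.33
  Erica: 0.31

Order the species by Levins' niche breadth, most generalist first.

Andrena sp. C > Andrena sp. B > Andrena sp. A

Σp_Aᵢ² = 0.61² + 0.26² + 0.02² + 0.11² = 0.3721 + 0.0676 + 0.0004 + 0.0121 = 0.4522
B_A = 1 / 0.4522 = 2.2114
Σp_Bᵢ² = 0.03² + 0.31² + 0.49² + 0.17² = 0.0009 + 0.0961 + 0.2401 + 0.0289 = 0.3660
B_B = 1 / 0.3660 = 2.7322
Σp_Cᵢ² = 0.07² + 0.29² + 0.33² + 0.31² = 0.0049 + 0.0841 + 0.1089 + 0.0961 = 0.2940
B_C = 1 / 0.2940 = 3.4014
Ranking by B (broadest → narrowest): Andrena sp. C (3.40) > Andrena sp. B (2.73) > Andrena sp. A (2.21)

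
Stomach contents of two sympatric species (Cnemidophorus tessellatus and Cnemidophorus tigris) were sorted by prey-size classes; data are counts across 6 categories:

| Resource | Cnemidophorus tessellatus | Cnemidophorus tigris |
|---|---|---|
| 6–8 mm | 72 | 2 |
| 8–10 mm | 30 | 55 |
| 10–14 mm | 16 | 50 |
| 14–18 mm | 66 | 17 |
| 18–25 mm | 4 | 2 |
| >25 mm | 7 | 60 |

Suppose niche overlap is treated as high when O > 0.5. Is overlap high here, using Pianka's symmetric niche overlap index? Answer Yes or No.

No

Proportions for Cnemidophorus tessellatus (n=195): 72/195=0.3692, 30/195=0.1538, 16/195=0.0821, 66/195=0.3385, 4/195=0.0205, 7/195=0.0359
Proportions for Cnemidophorus tigris (n=186): 2/186=0.0108, 55/186=0.2957, 50/186=0.2688, 17/186=0.0914, 2/186=0.0108, 60/186=0.3226
Σ p₁ᵢp₂ᵢ = 0.003987 + 0.045479 + 0.022068 + 0.030939 + 0.000221 + 0.011581 = 0.114275
Σp_1ᵢ² = 0.3692² + 0.1538² + 0.0821² + 0.3385² + 0.0205² + 0.0359² = 0.136309 + 0.023654 + 0.006740 + 0.114582 + 0.000420 + 0.001289 = 0.282994
Σp_2ᵢ² = 0.0108² + 0.2957² + 0.2688² + 0.0914² + 0.0108² + 0.3226² = 0.000117 + 0.087438 + 0.072253 + 0.008354 + 0.000117 + 0.104071 = 0.272350
O = 0.114275 / √(0.282994 × 0.272350) = 0.114275 / 0.2776210 = 0.4116
O = 0.4116 < 0.5 → No.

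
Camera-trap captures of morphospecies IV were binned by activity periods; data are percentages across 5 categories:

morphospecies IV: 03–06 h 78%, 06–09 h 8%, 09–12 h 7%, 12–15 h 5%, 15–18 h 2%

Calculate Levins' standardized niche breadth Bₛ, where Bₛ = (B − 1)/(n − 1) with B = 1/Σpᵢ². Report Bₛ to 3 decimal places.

0.152

Convert percentages to proportions (divide by 100).
Σpᵢ² = 0.78² + 0.08² + 0.07² + 0.05² + 0.02² = 0.6084 + 0.0064 + 0.0049 + 0.0025 + 0.0004 = 0.6226
B = 1 / 0.6226 = 1.60617
Bₛ = (B − 1)/(n − 1) = (1.60617 − 1)/(5 − 1) = 0.60617/4 = 0.15154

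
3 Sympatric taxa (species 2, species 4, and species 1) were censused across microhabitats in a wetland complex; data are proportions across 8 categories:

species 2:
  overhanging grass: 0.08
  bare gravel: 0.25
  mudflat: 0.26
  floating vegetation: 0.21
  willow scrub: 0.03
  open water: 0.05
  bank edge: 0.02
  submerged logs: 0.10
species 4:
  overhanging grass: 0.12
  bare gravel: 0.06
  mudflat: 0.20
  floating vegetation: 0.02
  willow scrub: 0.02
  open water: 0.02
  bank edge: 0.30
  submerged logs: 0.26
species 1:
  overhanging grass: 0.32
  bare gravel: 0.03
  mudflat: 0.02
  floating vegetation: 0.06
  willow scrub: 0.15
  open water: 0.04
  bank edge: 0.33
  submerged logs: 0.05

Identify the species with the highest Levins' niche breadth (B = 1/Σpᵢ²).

species 2

Σp_2ᵢ² = 0.08² + 0.25² + 0.26² + 0.21² + 0.03² + 0.05² + 0.02² + 0.10² = 0.0064 + 0.0625 + 0.0676 + 0.0441 + 0.0009 + 0.0025 + 0.0004 + 0.0100 = 0.1944
B_2 = 1 / 0.1944 = 5.1440
Σp_4ᵢ² = 0.12² + 0.06² + 0.20² + 0.02² + 0.02² + 0.02² + 0.30² + 0.26² = 0.0144 + 0.0036 + 0.0400 + 0.0004 + 0.0004 + 0.0004 + 0.0900 + 0.0676 = 0.2168
B_4 = 1 / 0.2168 = 4.6125
Σp_1ᵢ² = 0.32² + 0.03² + 0.02² + 0.06² + 0.15² + 0.04² + 0.33² + 0.05² = 0.1024 + 0.0009 + 0.0004 + 0.0036 + 0.0225 + 0.0016 + 0.1089 + 0.0025 = 0.2428
B_1 = 1 / 0.2428 = 4.1186
Highest B → broadest niche (most generalist): species 2 (B = 5.14).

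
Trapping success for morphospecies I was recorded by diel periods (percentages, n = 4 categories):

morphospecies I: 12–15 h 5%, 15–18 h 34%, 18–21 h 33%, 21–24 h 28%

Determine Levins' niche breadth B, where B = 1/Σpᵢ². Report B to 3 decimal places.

3.274

Convert percentages to proportions (divide by 100).
Σpᵢ² = 0.05² + 0.34² + 0.33² + 0.28² = 0.0025 + 0.1156 + 0.1089 + 0.0784 = 0.3054
B = 1 / 0.3054 = 3.27439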